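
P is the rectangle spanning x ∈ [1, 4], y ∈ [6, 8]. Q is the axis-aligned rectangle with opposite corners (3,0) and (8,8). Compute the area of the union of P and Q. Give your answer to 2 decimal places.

44.00

By inclusion–exclusion:
Individual areas: |P| = 6, |Q| = 40.
|P∩Q|: x∈[3,4], y∈[6,8] → 1·2 = 2.
|P ∪ Q| = 46 − 2 = 44.00.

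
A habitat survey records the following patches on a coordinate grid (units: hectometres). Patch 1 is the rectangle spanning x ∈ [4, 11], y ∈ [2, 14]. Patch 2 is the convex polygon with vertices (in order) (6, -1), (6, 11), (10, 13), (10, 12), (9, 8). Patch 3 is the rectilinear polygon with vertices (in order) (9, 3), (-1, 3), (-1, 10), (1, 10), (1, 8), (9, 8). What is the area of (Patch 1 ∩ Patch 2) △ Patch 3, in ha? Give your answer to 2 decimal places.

|Patch 1 ∩ Patch 2| = 26.
|(Patch 1 ∩ Patch 2) ∩ Patch 3| = 10.8333.
|(Patch 1 ∩ Patch 2) △ Patch 3| = 26 + 54 − 21.6667 = 58.33.

58.33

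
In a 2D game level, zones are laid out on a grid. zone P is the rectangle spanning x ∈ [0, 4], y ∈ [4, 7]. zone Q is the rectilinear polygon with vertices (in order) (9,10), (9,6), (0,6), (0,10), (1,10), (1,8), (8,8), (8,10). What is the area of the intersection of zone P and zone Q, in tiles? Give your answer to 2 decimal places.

The intersection is the polygon with vertices (4,7), (4,6), (0,6), (0,7).
By the shoelace formula its area is 4.00.

4.00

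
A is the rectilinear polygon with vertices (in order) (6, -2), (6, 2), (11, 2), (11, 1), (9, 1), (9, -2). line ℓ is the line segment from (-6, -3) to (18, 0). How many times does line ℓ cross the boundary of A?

The segment meets the boundary at (9,-1.125), (6,-1.5).

2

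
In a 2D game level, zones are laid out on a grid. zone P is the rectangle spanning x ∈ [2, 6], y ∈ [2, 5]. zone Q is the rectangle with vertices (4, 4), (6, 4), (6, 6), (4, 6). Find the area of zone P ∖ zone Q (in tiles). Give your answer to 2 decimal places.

10.00

|zone P∩zone Q|: x∈[4,6], y∈[4,5] → 2·1 = 2.
|zone P| = 12.
|zone P ∖ zone Q| = |zone P| − |zone P∩zone Q| = 12 − 2 = 10.00.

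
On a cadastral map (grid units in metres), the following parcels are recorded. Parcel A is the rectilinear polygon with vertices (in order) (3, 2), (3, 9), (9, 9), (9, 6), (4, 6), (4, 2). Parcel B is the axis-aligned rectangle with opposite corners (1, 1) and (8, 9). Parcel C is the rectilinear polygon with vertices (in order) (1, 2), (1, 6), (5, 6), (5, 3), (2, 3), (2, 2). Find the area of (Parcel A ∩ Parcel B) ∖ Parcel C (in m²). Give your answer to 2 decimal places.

|Parcel A ∩ Parcel B| = 19.
|(Parcel A ∩ Parcel B) ∩ Parcel C| = 3.
|(Parcel A ∩ Parcel B) ∖ Parcel C| = 19 − 3 = 16.00.

16.00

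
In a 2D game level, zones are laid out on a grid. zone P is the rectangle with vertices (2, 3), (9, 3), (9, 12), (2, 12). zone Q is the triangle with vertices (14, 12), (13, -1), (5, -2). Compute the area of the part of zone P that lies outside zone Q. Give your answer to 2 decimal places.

62.52

|zone P| = 63, |zone P∩zone Q| = 0.4802.
|zone P ∖ zone Q| = |zone P| − |zone P∩zone Q| = 63 − 0.4802 = 62.52.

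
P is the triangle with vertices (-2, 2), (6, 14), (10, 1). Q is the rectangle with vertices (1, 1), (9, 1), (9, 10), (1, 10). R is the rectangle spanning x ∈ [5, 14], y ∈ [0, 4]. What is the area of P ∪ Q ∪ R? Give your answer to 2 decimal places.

110.93

By inclusion–exclusion:
Individual areas: |P| = 76, |Q| = 72, |R| = 36.
|P∩Q| = 59.4968.
|P∩R| = 12.5737.
|Q∩R|: x∈[5,9], y∈[1,4] → 4·3 = 12.
|P∩Q∩R| = 11.
|P ∪ Q ∪ R| = 184 − 84.0705 + 11 = 110.93.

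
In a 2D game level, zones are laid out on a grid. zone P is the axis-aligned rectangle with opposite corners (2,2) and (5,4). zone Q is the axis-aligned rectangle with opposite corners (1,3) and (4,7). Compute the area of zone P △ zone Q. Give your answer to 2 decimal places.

14.00

|zone P∩zone Q|: x∈[2,4], y∈[3,4] → 2·1 = 2.
|zone P △ zone Q| = |zone P| + |zone Q| − 2·|zone P∩zone Q| = 6 + 12 − 4 = 14.00.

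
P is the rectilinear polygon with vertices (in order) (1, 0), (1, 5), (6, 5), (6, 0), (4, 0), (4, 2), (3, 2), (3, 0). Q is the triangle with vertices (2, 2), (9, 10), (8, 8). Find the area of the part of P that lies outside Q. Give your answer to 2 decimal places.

|P| = 23, |P∩Q| = 0.5625.
|P ∖ Q| = |P| − |P∩Q| = 23 − 0.5625 = 22.44.

22.44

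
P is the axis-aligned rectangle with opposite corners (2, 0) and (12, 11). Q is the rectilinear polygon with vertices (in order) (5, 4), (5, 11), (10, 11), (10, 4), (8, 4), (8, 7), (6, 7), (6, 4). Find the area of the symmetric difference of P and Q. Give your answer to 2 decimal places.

|P| = 110, |Q| = 29, |P∩Q| = 29.
|P △ Q| = |P| + |Q| − 2·|P∩Q| = 110 + 29 − 58 = 81.00.

81.00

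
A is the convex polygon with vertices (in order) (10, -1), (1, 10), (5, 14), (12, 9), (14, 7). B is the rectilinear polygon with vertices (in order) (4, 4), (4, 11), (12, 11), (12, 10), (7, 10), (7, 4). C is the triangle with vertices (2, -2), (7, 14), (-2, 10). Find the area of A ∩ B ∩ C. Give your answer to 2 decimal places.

The intersection is the polygon with vertices (4,11), (6.062,11), (4.437,5.799), (4,6.333).
By the shoelace formula its area is 6.38.

6.38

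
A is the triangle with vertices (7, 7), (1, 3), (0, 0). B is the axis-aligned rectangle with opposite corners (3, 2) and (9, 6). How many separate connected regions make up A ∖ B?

2

A ∖ B splits into 2 disjoint pieces (area 0.25, area 4.3333).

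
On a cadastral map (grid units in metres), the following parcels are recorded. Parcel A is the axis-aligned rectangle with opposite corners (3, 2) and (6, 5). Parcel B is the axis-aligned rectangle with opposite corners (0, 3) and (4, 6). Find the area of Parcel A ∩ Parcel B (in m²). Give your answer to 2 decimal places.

2.00

|Parcel A∩Parcel B|: x∈[3,4], y∈[3,5] → 1·2 = 2.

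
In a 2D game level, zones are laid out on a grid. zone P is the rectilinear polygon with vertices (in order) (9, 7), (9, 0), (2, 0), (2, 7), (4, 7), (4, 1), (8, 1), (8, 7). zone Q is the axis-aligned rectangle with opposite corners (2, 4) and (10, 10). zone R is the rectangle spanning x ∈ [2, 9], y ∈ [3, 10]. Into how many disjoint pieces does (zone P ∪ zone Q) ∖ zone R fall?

2

(zone P ∪ zone Q) ∖ zone R splits into 2 disjoint pieces (area 13, area 6).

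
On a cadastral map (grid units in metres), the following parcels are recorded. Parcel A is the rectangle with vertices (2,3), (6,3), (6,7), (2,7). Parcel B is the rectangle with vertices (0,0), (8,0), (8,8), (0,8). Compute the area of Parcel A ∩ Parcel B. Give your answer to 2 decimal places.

|Parcel A∩Parcel B|: x∈[2,6], y∈[3,7] → 4·4 = 16.

16.00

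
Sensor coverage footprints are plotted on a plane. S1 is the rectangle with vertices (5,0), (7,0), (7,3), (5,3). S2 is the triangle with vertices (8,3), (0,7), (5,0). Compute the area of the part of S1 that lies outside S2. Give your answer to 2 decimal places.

|S1| = 6, |S1∩S2| = 4.
|S1 ∖ S2| = |S1| − |S1∩S2| = 6 − 4 = 2.00.

2.00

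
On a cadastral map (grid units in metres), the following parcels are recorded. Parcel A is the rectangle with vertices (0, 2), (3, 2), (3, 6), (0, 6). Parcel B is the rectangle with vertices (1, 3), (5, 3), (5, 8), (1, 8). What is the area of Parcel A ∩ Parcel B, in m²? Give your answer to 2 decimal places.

6.00

|Parcel A∩Parcel B|: x∈[1,3], y∈[3,6] → 2·3 = 6.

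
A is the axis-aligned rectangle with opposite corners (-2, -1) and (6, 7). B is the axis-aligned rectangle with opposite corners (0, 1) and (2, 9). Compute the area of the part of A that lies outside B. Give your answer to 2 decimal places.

52.00

|A∩B|: x∈[0,2], y∈[1,7] → 2·6 = 12.
|A| = 64.
|A ∖ B| = |A| − |A∩B| = 64 − 12 = 52.00.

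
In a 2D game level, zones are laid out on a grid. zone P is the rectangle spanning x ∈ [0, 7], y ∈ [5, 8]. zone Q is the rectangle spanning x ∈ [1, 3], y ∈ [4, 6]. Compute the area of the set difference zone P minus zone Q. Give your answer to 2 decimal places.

19.00

|zone P∩zone Q|: x∈[1,3], y∈[5,6] → 2·1 = 2.
|zone P| = 21.
|zone P ∖ zone Q| = |zone P| − |zone P∩zone Q| = 21 − 2 = 19.00.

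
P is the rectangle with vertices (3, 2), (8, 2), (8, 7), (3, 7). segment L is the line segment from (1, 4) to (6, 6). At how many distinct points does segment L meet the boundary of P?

1

The segment meets the boundary at (3,4.8).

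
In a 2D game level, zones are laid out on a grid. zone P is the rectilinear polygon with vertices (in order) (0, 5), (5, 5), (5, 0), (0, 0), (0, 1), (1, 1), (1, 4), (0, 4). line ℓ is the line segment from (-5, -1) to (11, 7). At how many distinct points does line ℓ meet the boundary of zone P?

2

The segment meets the boundary at (5,4), (1,2).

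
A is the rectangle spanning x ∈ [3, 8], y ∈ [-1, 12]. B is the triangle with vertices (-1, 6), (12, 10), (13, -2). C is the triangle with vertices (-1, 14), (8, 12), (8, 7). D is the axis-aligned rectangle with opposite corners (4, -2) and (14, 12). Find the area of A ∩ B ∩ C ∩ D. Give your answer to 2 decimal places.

1.44

The intersection is the polygon with vertices (8,7), (6.37,8.268), (8,8.769).
By the shoelace formula its area is 1.44.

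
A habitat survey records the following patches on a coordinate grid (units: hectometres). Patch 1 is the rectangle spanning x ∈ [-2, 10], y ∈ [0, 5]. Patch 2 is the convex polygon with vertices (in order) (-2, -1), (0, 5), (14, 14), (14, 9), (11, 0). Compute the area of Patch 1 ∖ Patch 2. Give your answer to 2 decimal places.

5.83

|Patch 1| = 60, |Patch 1∩Patch 2| = 54.1667.
|Patch 1 ∖ Patch 2| = |Patch 1| − |Patch 1∩Patch 2| = 60 − 54.1667 = 5.83.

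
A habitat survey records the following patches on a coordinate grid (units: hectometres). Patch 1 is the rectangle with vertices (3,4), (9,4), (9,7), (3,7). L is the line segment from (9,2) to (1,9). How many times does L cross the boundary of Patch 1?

2

The segment meets the boundary at (3.286,7), (6.714,4).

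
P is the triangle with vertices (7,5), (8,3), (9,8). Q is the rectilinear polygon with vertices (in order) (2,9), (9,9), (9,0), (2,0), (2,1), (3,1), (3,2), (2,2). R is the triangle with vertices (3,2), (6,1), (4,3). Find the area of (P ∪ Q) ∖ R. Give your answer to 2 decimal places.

|P ∪ Q| = 62.
|(P ∪ Q) ∩ R| = 2.
|(P ∪ Q) ∖ R| = 62 − 2 = 60.00.

60.00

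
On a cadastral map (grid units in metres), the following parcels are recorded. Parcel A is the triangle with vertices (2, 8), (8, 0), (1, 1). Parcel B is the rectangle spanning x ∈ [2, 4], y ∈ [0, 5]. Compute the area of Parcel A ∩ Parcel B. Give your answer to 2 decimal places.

8.57

The intersection is the polygon with vertices (2,0.857), (2,5), (4,5), (4,0.571).
By the shoelace formula its area is 8.57.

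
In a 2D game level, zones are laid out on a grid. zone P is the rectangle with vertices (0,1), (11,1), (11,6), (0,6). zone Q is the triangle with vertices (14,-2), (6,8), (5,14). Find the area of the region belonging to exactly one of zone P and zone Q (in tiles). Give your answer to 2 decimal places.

|zone P| = 55, |zone Q| = 19, |zone P∩zone Q| = 5.225.
|zone P △ zone Q| = |zone P| + |zone Q| − 2·|zone P∩zone Q| = 55 + 19 − 10.45 = 63.55.

63.55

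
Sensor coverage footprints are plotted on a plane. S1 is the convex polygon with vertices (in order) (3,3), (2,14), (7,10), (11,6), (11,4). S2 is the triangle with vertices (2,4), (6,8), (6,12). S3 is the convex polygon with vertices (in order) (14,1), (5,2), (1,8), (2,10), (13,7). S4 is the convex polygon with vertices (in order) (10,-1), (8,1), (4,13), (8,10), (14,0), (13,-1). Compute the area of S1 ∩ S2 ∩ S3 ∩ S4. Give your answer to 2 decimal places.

The intersection is the polygon with vertices (6,8.909), (6,8), (5.75,7.75), (5.3,9.1).
By the shoelace formula its area is 0.54.

0.54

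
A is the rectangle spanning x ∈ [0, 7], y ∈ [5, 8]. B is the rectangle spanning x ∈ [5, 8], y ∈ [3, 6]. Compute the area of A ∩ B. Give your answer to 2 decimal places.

|A∩B|: x∈[5,7], y∈[5,6] → 2·1 = 2.

2.00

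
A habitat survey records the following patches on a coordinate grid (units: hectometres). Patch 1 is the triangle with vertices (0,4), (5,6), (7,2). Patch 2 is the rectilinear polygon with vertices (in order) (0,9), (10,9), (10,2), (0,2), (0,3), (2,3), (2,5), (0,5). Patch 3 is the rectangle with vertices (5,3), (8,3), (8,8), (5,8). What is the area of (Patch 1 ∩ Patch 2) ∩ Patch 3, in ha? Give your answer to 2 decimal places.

The region (Patch 1 ∩ Patch 2) ∩ Patch 3 is the polygon with vertices (6.5,3), (5,3), (5,6).
By the shoelace formula its area is 2.25.

2.25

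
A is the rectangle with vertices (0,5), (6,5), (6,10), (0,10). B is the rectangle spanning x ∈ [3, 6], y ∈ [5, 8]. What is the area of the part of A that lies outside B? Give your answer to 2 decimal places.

|A∩B|: x∈[3,6], y∈[5,8] → 3·3 = 9.
|A| = 30.
|A ∖ B| = |A| − |A∩B| = 30 − 9 = 21.00.

21.00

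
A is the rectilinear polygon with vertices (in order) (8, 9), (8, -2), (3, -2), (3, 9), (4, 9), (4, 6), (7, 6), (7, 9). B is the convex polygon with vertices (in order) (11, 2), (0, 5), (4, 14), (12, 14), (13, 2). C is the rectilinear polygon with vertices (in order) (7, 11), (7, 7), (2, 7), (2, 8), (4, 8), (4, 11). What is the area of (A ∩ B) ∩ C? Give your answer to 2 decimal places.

1.00

|A ∩ B| = 18.5.
|(A ∩ B) ∩ C| = 1.00.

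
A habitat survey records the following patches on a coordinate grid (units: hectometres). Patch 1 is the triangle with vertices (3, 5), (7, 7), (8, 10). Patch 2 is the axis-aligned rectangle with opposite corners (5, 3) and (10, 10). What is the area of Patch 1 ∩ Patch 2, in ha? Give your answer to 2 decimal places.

4.00

The intersection is the polygon with vertices (7,7), (5,6), (5,7), (8,10).
By the shoelace formula its area is 4.00.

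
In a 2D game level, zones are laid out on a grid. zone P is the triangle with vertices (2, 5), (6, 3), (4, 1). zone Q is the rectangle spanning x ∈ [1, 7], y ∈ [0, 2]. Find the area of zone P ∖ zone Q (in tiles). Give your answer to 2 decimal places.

|zone P| = 6, |zone P∩zone Q| = 0.75.
|zone P ∖ zone Q| = |zone P| − |zone P∩zone Q| = 6 − 0.75 = 5.25.

5.25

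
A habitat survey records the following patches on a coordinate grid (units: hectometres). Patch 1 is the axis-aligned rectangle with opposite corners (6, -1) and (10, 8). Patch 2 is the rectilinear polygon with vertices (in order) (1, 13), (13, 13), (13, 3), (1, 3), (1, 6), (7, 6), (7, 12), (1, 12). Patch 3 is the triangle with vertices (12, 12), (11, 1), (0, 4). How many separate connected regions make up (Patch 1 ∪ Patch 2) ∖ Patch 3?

4

(Patch 1 ∪ Patch 2) ∖ Patch 3 splits into 4 disjoint pieces (area 11.2727, area 0.9697, area 1.3333, area 33.0152).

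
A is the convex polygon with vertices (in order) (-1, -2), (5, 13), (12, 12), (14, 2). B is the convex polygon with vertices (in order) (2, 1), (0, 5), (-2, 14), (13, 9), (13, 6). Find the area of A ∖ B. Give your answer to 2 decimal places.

61.08

|A| = 134.5, |A∩B| = 73.4244.
|A ∖ B| = |A| − |A∩B| = 134.5 − 73.4244 = 61.08.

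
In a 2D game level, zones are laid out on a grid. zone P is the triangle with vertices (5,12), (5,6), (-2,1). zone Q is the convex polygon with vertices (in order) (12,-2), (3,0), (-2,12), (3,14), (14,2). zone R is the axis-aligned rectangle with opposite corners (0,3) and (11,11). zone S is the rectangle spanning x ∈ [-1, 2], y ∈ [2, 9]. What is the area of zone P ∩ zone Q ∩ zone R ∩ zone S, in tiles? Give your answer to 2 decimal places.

2.66

The intersection is the polygon with vertices (0.77,5.353), (2,7.286), (2,3.857), (1.532,3.523).
By the shoelace formula its area is 2.66.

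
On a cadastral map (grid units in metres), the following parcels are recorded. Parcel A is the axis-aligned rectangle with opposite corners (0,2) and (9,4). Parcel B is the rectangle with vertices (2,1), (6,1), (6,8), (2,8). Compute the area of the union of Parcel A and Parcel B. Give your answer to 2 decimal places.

38.00

By inclusion–exclusion:
Individual areas: |Parcel A| = 18, |Parcel B| = 28.
|Parcel A∩Parcel B|: x∈[2,6], y∈[2,4] → 4·2 = 8.
|Parcel A ∪ Parcel B| = 46 − 8 = 38.00.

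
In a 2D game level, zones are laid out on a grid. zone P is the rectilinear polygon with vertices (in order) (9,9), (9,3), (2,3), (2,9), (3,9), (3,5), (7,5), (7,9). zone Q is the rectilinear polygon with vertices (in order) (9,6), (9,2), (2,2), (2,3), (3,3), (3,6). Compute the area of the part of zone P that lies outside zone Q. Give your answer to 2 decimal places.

|zone P| = 26, |zone P∩zone Q| = 14.
|zone P ∖ zone Q| = |zone P| − |zone P∩zone Q| = 26 − 14 = 12.00.

12.00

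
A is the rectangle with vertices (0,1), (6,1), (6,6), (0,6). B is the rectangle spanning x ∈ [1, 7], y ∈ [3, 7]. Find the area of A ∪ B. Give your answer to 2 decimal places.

By inclusion–exclusion:
Individual areas: |A| = 30, |B| = 24.
|A∩B|: x∈[1,6], y∈[3,6] → 5·3 = 15.
|A ∪ B| = 54 − 15 = 39.00.

39.00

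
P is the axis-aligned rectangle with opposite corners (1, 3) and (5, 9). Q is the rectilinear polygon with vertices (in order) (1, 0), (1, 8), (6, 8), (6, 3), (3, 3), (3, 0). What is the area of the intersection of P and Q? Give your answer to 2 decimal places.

20.00

The intersection is the polygon with vertices (5,3), (3,3), (1,3), (1,8), (5,8).
By the shoelace formula its area is 20.00.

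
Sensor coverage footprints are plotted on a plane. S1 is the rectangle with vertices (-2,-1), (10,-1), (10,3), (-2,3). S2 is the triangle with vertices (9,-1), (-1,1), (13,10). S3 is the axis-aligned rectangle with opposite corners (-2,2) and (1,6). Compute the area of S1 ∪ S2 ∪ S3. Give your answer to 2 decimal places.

86.49

By inclusion–exclusion:
Individual areas: |S1| = 48, |S2| = 59, |S3| = 12.
|S1∩S2| = 29.5139.
|S1∩S3|: x∈[-2,1], y∈[2,3] → 3·1 = 3.
|S2∩S3| = 0.0635.
|S1∩S2∩S3| = 0.0635.
|S1 ∪ S2 ∪ S3| = 119 − 32.5774 + 0.0635 = 86.49.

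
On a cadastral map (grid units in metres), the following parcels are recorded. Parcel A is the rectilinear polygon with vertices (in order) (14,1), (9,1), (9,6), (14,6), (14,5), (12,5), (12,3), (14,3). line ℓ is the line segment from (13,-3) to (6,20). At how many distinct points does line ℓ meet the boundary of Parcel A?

The segment meets the boundary at (10.261,6), (11.783,1).

2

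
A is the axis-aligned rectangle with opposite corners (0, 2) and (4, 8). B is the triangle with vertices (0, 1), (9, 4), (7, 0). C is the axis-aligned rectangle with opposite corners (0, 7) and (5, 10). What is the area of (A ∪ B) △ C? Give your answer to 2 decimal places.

45.83

|A ∪ B| = 38.8333.
|(A ∪ B) ∩ C| = 4.
|(A ∪ B) △ C| = 38.8333 + 15 − 8 = 45.83.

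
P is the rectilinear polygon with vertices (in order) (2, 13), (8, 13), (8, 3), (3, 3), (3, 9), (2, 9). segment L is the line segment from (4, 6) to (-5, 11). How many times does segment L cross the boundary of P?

1

The segment meets the boundary at (3,6.556).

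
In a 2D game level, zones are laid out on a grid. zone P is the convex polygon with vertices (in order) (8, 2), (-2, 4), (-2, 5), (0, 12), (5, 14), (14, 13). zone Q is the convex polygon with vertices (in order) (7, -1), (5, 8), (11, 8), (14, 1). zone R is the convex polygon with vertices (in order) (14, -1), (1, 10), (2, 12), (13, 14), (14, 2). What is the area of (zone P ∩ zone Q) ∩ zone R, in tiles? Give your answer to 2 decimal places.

16.67

The region (zone P ∩ zone Q) ∩ zone R is the polygon with vertices (5,8), (11,8), (11.12,7.72), (8.775,3.421), (5.379,6.295).
By the shoelace formula its area is 16.67.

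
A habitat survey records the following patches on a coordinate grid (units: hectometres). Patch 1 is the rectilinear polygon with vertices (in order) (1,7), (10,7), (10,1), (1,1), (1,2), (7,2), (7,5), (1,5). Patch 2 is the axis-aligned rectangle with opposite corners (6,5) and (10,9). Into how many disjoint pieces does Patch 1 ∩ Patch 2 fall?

Patch 1 ∩ Patch 2 is a single connected region.

1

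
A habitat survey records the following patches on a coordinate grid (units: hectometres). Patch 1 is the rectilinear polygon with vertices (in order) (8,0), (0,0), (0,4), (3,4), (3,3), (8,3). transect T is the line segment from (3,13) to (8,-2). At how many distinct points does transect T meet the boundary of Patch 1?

The segment meets the boundary at (7.333,0), (6.333,3).

2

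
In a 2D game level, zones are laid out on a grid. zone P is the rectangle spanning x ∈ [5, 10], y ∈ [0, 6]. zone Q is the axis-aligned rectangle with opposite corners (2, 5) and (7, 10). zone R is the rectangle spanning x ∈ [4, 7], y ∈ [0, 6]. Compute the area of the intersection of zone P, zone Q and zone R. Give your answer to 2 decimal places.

The intersection is the polygon with vertices (7,6), (7,5), (5,5), (5,6).
By the shoelace formula its area is 2.00.

2.00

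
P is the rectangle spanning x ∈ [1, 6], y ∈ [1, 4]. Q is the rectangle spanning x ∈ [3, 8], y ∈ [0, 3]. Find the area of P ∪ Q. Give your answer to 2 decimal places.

By inclusion–exclusion:
Individual areas: |P| = 15, |Q| = 15.
|P∩Q|: x∈[3,6], y∈[1,3] → 3·2 = 6.
|P ∪ Q| = 30 − 6 = 24.00.

24.00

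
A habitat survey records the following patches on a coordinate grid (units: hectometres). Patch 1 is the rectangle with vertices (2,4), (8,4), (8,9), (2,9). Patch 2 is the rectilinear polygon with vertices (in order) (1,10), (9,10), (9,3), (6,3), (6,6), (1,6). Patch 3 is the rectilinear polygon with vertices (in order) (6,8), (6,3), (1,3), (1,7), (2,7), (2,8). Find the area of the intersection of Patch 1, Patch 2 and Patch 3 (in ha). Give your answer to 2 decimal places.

8.00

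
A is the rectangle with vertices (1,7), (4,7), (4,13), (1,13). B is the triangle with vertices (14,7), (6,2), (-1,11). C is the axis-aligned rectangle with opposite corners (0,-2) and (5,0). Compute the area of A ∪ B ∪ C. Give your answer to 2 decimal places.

73.09

By inclusion–exclusion:
Individual areas: |A| = 18, |B| = 53.5, |C| = 10.
|A∩B| = 8.4063.
|A∩C| = 0 (no overlap).
|B∩C| = 0.
|A∩B∩C| = 0.
|A ∪ B ∪ C| = 81.5 − 8.4063 + 0 = 73.09.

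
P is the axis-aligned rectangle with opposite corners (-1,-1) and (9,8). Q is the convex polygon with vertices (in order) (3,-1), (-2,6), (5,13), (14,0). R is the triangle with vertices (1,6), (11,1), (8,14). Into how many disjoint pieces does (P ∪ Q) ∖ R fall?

1

(P ∪ Q) ∖ R is a single connected region.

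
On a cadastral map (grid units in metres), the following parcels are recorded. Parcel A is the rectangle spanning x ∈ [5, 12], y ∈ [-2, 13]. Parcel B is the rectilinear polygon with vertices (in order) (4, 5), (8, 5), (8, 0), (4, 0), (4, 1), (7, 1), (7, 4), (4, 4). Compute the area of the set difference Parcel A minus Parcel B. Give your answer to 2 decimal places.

|Parcel A| = 105, |Parcel A∩Parcel B| = 9.
|Parcel A ∖ Parcel B| = |Parcel A| − |Parcel A∩Parcel B| = 105 − 9 = 96.00.

96.00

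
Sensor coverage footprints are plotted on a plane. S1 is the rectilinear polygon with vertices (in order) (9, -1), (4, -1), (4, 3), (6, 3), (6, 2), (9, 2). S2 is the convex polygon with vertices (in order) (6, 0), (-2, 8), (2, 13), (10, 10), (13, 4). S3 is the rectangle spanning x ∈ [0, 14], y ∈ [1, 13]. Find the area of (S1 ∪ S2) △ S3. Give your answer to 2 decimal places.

|S1 ∪ S2| = 118.5714.
|(S1 ∪ S2) ∩ S3| = 104.0714.
|(S1 ∪ S2) △ S3| = 118.5714 + 168 − 208.1429 = 78.43.

78.43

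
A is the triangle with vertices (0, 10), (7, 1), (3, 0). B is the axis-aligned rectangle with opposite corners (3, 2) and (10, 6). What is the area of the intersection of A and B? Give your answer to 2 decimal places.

6.67

The intersection is the polygon with vertices (6.222,2), (3,2), (3,6), (3.111,6).
By the shoelace formula its area is 6.67.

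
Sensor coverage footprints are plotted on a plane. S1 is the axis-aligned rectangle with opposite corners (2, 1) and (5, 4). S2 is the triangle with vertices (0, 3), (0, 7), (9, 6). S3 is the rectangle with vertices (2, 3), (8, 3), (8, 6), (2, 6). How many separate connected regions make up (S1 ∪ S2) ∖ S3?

2

(S1 ∪ S2) ∖ S3 splits into 2 disjoint pieces (area 6, area 10).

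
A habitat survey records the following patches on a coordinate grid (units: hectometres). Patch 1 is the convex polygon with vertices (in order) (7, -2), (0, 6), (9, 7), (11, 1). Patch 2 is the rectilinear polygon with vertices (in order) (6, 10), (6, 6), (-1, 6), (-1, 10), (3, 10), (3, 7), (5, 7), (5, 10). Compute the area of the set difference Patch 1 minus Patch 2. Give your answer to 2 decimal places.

52.50

|Patch 1| = 54.5, |Patch 1∩Patch 2| = 2.
|Patch 1 ∖ Patch 2| = |Patch 1| − |Patch 1∩Patch 2| = 54.5 − 2 = 52.50.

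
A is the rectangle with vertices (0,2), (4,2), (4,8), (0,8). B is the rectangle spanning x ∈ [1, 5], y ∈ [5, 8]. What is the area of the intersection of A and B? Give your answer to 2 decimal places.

9.00

|A∩B|: x∈[1,4], y∈[5,8] → 3·3 = 9.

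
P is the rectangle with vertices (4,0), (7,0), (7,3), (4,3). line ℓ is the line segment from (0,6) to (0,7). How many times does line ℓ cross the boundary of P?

The segment lies entirely outside P and never meets its boundary.

0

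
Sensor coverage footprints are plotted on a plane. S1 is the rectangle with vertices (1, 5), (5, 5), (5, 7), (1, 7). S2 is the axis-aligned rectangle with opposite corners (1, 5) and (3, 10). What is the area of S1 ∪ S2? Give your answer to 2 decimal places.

By inclusion–exclusion:
Individual areas: |S1| = 8, |S2| = 10.
|S1∩S2|: x∈[1,3], y∈[5,7] → 2·2 = 4.
|S1 ∪ S2| = 18 − 4 = 14.00.

14.00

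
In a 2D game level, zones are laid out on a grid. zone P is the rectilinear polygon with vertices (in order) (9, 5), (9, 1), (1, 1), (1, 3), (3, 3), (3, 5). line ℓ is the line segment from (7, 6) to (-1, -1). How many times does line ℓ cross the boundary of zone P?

2

The segment meets the boundary at (1.286,1), (5.857,5).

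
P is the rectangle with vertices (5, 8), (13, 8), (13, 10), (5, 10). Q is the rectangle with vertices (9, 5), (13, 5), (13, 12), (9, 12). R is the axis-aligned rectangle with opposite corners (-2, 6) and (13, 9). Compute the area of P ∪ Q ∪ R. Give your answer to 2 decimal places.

By inclusion–exclusion:
Individual areas: |P| = 16, |Q| = 28, |R| = 45.
|P∩Q|: x∈[9,13], y∈[8,10] → 4·2 = 8.
|P∩R|: x∈[5,13], y∈[8,9] → 8·1 = 8.
|Q∩R|: x∈[9,13], y∈[6,9] → 4·3 = 12.
|P∩Q∩R| = 4.
|P ∪ Q ∪ R| = 89 − 28 + 4 = 65.00.

65.00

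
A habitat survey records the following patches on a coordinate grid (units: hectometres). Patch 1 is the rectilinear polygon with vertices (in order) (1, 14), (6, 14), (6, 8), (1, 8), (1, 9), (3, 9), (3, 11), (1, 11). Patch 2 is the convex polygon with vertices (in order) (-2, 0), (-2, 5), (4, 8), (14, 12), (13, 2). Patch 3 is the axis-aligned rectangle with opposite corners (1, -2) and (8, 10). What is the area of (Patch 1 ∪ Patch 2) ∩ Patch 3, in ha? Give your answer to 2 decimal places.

|Patch 1 ∪ Patch 2| = 142.2.
|(Patch 1 ∪ Patch 2) ∩ Patch 3| = 58.08.

58.08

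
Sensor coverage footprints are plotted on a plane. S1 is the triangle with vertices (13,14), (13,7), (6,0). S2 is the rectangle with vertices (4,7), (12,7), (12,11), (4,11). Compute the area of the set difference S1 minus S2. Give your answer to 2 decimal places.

|S1| = 24.5, |S1∩S2| = 6.
|S1 ∖ S2| = |S1| − |S1∩S2| = 24.5 − 6 = 18.50.

18.50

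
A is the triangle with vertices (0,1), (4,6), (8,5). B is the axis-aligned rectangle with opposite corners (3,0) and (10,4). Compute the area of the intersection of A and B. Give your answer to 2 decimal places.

2.25

The intersection is the polygon with vertices (3,2.5), (3,4), (6,4).
By the shoelace formula its area is 2.25.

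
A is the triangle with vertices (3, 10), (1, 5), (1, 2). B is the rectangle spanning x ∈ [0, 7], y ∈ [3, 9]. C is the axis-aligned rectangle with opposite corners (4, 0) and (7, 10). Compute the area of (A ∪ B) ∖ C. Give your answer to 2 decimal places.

|A ∪ B| = 42.2.
|(A ∪ B) ∩ C| = 18.
|(A ∪ B) ∖ C| = 42.2 − 18 = 24.20.

24.20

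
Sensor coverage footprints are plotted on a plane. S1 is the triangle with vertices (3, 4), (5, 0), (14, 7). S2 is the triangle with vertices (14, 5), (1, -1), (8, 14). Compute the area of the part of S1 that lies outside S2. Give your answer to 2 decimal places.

1.60

|S1| = 25, |S1∩S2| = 23.3976.
|S1 ∖ S2| = |S1| − |S1∩S2| = 25 − 23.3976 = 1.60.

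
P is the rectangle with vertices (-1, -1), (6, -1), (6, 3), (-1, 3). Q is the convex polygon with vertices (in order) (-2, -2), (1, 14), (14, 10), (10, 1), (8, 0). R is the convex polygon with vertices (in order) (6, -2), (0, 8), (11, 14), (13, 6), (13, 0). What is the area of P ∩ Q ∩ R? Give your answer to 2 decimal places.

6.81

The intersection is the polygon with vertices (6,3), (6,-0.4), (5.143,-0.571), (3,3).
By the shoelace formula its area is 6.81.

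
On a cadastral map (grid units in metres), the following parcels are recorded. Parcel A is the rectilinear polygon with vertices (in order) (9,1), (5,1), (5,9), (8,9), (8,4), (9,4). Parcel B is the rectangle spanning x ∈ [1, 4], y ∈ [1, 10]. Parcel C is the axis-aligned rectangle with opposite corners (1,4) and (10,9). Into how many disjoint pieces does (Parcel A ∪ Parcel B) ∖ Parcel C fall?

(Parcel A ∪ Parcel B) ∖ Parcel C splits into 3 disjoint pieces (area 12, area 9, area 3).

3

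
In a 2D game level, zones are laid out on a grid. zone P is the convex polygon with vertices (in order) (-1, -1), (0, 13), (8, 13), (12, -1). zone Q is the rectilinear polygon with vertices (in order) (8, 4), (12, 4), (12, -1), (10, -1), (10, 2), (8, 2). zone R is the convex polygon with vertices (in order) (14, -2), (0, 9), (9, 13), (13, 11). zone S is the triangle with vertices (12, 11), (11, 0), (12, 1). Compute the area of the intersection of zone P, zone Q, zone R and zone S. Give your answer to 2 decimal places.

The intersection is the polygon with vertices (11.556,0.556), (11.2,0.2), (11.03,0.333), (11.172,1.897).
By the shoelace formula its area is 0.45.

0.45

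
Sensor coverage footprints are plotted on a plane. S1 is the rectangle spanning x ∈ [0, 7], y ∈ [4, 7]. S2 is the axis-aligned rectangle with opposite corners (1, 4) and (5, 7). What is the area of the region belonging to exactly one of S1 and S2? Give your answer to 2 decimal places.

9.00

|S1∩S2|: x∈[1,5], y∈[4,7] → 4·3 = 12.
|S1 △ S2| = |S1| + |S2| − 2·|S1∩S2| = 21 + 12 − 24 = 9.00.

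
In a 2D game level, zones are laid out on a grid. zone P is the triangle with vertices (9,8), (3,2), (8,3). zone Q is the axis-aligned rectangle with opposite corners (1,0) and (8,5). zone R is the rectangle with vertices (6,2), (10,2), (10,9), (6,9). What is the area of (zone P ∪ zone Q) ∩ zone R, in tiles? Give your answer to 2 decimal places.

10.00

The region (zone P ∪ zone Q) ∩ zone R is the polygon with vertices (8,3), (8,2), (6,2), (6,5), (9,8).
By the shoelace formula its area is 10.00.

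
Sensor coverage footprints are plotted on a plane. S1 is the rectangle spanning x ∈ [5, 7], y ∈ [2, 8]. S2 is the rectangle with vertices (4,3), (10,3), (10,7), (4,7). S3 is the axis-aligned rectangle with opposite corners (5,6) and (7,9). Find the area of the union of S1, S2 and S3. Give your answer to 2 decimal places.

30.00

By inclusion–exclusion:
Individual areas: |S1| = 12, |S2| = 24, |S3| = 6.
|S1∩S2|: x∈[5,7], y∈[3,7] → 2·4 = 8.
|S1∩S3|: x∈[5,7], y∈[6,8] → 2·2 = 4.
|S2∩S3|: x∈[5,7], y∈[6,7] → 2·1 = 2.
|S1∩S2∩S3| = 2.
|S1 ∪ S2 ∪ S3| = 42 − 14 + 2 = 30.00.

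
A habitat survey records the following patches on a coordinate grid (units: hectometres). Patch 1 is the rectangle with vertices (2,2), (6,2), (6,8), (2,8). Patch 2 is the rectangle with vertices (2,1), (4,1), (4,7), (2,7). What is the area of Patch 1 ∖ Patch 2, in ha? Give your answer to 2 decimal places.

|Patch 1∩Patch 2|: x∈[2,4], y∈[2,7] → 2·5 = 10.
|Patch 1| = 24.
|Patch 1 ∖ Patch 2| = |Patch 1| − |Patch 1∩Patch 2| = 24 − 10 = 14.00.

14.00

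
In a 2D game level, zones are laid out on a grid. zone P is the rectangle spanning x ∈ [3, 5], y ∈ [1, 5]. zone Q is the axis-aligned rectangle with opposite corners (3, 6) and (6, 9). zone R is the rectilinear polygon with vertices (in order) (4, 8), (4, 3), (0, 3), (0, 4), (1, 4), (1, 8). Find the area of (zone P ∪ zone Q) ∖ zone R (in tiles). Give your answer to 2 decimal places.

|zone P ∪ zone Q| = 17.
|(zone P ∪ zone Q) ∩ zone R| = 4.
|(zone P ∪ zone Q) ∖ zone R| = 17 − 4 = 13.00.

13.00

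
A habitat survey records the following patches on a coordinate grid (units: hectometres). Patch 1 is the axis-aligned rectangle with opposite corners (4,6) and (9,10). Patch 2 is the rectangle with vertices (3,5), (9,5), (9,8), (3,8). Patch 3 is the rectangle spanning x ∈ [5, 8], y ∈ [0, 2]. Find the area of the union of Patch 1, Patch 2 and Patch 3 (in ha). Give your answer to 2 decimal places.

34.00

By inclusion–exclusion:
Individual areas: |Patch 1| = 20, |Patch 2| = 18, |Patch 3| = 6.
|Patch 1∩Patch 2|: x∈[4,9], y∈[6,8] → 5·2 = 10.
|Patch 1∩Patch 3| = 0 (no overlap).
|Patch 2∩Patch 3| = 0 (no overlap).
|Patch 1∩Patch 2∩Patch 3| = 0.
|Patch 1 ∪ Patch 2 ∪ Patch 3| = 44 − 10 + 0 = 34.00.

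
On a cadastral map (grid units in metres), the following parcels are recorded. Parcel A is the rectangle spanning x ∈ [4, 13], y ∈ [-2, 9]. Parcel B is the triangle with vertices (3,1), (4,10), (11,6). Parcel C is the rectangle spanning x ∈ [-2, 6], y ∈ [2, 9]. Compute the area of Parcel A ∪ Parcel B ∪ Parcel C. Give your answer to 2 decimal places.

By inclusion–exclusion:
Individual areas: |Parcel A| = 99, |Parcel B| = 33.5, |Parcel C| = 56.
|Parcel A∩Parcel B| = 28.4375.
|Parcel A∩Parcel C|: x∈[4,6], y∈[2,9] → 2·7 = 14.
|Parcel B∩Parcel C| = 16.8696.
|Parcel A∩Parcel B∩Parcel C| = 13.3696.
|Parcel A ∪ Parcel B ∪ Parcel C| = 188.5 − 59.3071 + 13.3696 = 142.56.

142.56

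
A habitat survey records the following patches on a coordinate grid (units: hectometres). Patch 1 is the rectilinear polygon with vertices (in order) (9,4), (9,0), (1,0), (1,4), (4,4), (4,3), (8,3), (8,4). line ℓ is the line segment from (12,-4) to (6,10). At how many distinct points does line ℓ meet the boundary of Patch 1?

2

The segment meets the boundary at (8.571,4), (9,3).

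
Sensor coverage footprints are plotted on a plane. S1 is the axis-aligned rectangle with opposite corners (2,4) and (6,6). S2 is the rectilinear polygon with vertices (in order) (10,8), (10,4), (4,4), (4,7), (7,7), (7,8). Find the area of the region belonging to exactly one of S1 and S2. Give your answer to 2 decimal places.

|S1| = 8, |S2| = 21, |S1∩S2| = 4.
|S1 △ S2| = |S1| + |S2| − 2·|S1∩S2| = 8 + 21 − 8 = 21.00.

21.00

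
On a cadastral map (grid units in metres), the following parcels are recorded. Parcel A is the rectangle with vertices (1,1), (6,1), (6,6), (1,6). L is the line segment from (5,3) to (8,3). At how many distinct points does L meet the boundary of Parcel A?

The segment meets the boundary at (6,3).

1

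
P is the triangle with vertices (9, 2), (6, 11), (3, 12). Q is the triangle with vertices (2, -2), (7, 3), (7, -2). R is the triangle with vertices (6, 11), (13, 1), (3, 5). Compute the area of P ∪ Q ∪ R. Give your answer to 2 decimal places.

52.39

By inclusion–exclusion:
Individual areas: |P| = 12, |Q| = 12.5, |R| = 36.
|P∩Q| = 0.
|P∩R| = 8.1089.
|Q∩R| = 0.
|P∩Q∩R| = 0.
|P ∪ Q ∪ R| = 60.5 − 8.1089 + 0 = 52.39.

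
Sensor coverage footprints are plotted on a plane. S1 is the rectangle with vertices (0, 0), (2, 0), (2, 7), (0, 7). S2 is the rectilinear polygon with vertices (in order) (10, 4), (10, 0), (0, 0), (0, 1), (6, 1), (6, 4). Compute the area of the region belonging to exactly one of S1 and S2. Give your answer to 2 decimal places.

32.00

|S1| = 14, |S2| = 22, |S1∩S2| = 2.
|S1 △ S2| = |S1| + |S2| − 2·|S1∩S2| = 14 + 22 − 4 = 32.00.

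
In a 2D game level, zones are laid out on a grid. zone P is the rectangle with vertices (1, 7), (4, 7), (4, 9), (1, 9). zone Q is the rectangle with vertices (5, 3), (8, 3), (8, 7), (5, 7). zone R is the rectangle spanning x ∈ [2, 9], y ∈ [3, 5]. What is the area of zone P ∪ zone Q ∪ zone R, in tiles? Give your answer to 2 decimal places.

26.00

By inclusion–exclusion:
Individual areas: |zone P| = 6, |zone Q| = 12, |zone R| = 14.
|zone P∩zone Q| = 0 (no overlap).
|zone P∩zone R| = 0 (no overlap).
|zone Q∩zone R|: x∈[5,8], y∈[3,5] → 3·2 = 6.
|zone P∩zone Q∩zone R| = 0.
|zone P ∪ zone Q ∪ zone R| = 32 − 6 + 0 = 26.00.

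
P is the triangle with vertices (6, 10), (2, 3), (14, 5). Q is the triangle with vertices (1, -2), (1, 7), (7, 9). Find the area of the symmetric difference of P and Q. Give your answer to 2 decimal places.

46.77

|P| = 38, |Q| = 27, |P∩Q| = 9.1142.
|P △ Q| = |P| + |Q| − 2·|P∩Q| = 38 + 27 − 18.2284 = 46.77.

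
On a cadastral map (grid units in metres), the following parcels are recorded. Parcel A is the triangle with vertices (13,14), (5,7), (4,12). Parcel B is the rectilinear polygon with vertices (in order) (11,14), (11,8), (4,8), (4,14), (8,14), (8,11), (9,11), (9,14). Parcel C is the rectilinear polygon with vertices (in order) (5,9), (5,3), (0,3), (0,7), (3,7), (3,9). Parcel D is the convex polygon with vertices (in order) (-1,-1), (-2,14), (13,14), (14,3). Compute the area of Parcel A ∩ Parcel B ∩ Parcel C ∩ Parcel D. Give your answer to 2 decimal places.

The intersection is the polygon with vertices (4.6,9), (5,9), (5,8), (4.8,8).
By the shoelace formula its area is 0.30.

0.30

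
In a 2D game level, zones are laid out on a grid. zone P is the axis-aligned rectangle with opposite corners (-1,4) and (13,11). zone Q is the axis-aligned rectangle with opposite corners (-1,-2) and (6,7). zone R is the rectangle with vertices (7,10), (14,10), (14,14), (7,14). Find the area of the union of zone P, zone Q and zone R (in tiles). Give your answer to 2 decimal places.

By inclusion–exclusion:
Individual areas: |zone P| = 98, |zone Q| = 63, |zone R| = 28.
|zone P∩zone Q|: x∈[-1,6], y∈[4,7] → 7·3 = 21.
|zone P∩zone R|: x∈[7,13], y∈[10,11] → 6·1 = 6.
|zone Q∩zone R| = 0 (no overlap).
|zone P∩zone Q∩zone R| = 0.
|zone P ∪ zone Q ∪ zone R| = 189 − 27 + 0 = 162.00.

162.00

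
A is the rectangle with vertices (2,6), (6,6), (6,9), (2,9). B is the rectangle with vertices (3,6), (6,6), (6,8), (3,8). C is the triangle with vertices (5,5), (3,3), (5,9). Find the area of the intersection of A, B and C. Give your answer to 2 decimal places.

The intersection is the polygon with vertices (4,6), (4.667,8), (5,8), (5,6).
By the shoelace formula its area is 1.33.

1.33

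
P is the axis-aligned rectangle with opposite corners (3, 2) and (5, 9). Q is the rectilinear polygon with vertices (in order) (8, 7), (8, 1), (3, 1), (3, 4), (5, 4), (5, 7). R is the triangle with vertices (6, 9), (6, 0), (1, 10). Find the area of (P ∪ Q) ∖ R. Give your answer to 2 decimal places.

|P ∪ Q| = 34.
|(P ∪ Q) ∩ R| = 15.75.
|(P ∪ Q) ∖ R| = 34 − 15.75 = 18.25.

18.25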